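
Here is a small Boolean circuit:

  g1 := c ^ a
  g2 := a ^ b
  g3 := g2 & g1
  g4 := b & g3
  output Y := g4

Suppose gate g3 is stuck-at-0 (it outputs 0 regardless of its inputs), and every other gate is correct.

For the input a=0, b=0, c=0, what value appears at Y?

0

Propagate with g3 forced: g1=0, g2=0, g3=0 [stuck-at-0], g4=0.
So Y = 0. (Same as the fault-free value — the fault is masked on this input.)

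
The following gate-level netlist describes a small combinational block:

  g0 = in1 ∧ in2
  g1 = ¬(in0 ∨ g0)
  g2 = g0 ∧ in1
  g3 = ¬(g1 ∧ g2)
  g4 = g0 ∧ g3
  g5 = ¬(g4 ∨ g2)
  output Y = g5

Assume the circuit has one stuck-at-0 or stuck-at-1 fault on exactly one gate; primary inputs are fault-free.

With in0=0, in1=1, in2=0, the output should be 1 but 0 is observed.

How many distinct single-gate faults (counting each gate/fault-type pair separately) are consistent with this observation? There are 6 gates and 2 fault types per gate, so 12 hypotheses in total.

Fault-free: g0=0, g1=1, g2=0, g3=1, g4=0, g5=1 → 1. Observed 0.
  g0 stuck-at-0: output 1 ✗
  g0 stuck-at-1: output 0 ✓
  g1 stuck-at-0: output 1 ✗
  g1 stuck-at-1: output 1 ✗
  g2 stuck-at-0: output 1 ✗
  g2 stuck-at-1: output 0 ✓
  g3 stuck-at-0: output 1 ✗
  g3 stuck-at-1: output 1 ✗
  g4 stuck-at-0: output 1 ✗
  g4 stuck-at-1: output 0 ✓
  g5 stuck-at-0: output 0 ✓
  g5 stuck-at-1: output 1 ✗
Consistent faults: {g0 stuck-at-1, g2 stuck-at-1, g4 stuck-at-1, g5 stuck-at-0} — 4 in all.

4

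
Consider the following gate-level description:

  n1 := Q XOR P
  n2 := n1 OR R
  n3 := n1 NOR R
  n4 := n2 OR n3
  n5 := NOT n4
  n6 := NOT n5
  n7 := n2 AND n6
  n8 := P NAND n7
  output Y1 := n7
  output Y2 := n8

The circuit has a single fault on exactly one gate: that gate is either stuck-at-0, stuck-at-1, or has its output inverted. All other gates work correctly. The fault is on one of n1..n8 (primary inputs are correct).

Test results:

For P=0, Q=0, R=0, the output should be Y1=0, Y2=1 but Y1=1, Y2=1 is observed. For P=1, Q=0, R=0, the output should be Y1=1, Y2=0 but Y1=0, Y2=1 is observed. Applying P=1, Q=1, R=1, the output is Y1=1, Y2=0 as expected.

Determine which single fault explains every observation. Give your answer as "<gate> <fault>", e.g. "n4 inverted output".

Fault-free values for test 1 (P=0, Q=0, R=0): n1=0, n2=0, n3=1, n4=1, n5=0, n6=1, n7=0, n8=1, giving Y1=0, Y2=1. Observed Y1=1, Y2=1.
Test 1: faults giving observed Y1=1, Y2=1 are {n1 stuck-at-1, n1 inverted output, n2 stuck-at-1, n2 inverted output, n7 stuck-at-1, n7 inverted output}.
Test 2 (P=1, Q=0, R=0): fault-free n1=1, n2=1, n3=0, n4=1, n5=0, n6=1, n7=1, n8=0 → Y1=1, Y2=0; observed Y1=0, Y2=1. Eliminates n1 stuck-at-1, n2 stuck-at-1, n7 stuck-at-1.
Test 3 (P=1, Q=1, R=1): fault-free n1=0, n2=1, n3=0, n4=1, n5=0, n6=1, n7=1, n8=0 → Y1=1, Y2=0; observed Y1=1, Y2=0. Eliminates n2 inverted output, n7 inverted output.
Only n1 inverted output is consistent with every test.

n1 inverted output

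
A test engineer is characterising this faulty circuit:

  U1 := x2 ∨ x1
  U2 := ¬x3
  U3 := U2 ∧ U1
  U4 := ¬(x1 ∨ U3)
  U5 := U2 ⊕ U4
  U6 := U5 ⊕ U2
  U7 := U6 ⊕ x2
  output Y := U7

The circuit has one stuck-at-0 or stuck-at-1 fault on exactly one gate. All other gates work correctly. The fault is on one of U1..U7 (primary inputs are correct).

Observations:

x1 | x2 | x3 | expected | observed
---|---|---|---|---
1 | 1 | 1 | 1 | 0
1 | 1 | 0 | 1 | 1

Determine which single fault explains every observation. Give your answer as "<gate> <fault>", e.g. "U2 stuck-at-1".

U5 stuck-at-1

Fault-free values for test 1 (x1=1, x2=1, x3=1): U1=1, U2=0, U3=0, U4=0, U5=0, U6=0, U7=1, giving Y=1. Observed 0.
Test 1: faults giving observed 0 are {U4 stuck-at-1, U5 stuck-at-1, U6 stuck-at-1, U7 stuck-at-0}.
Test 2 (x1=1, x2=1, x3=0): fault-free U1=1, U2=1, U3=1, U4=0, U5=1, U6=0, U7=1 → 1; observed 1. Eliminates U4 stuck-at-1, U6 stuck-at-1, U7 stuck-at-0.
Only U5 stuck-at-1 is consistent with every test.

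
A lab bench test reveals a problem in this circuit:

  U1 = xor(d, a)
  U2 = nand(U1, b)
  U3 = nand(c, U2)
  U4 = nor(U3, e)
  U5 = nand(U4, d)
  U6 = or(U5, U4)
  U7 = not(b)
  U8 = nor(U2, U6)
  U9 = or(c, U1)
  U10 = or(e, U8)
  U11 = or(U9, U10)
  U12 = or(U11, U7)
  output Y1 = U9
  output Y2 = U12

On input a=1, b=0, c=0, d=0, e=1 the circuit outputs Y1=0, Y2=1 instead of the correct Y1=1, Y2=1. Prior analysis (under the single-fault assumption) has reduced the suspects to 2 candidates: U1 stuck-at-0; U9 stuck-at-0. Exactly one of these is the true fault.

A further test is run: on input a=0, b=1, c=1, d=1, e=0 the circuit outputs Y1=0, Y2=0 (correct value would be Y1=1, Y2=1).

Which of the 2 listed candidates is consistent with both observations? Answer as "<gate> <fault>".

Evaluate each candidate on input a=0, b=1, c=1, d=1, e=0:
  U1 stuck-at-0: U1=0 [stuck-at-0], U2=1, U3=0, U4=1, U5=0, U6=1, U7=0, U8=0, U9=1, U10=0, U11=1, U12=1 → Y1=1, Y2=1 — eliminated
  U9 stuck-at-0: U1=1, U2=0, U3=1, U4=0, U5=1, U6=1, U7=0, U8=0, U9=0 [stuck-at-0], U10=0, U11=0, U12=0 → Y1=0, Y2=0 — matches
Only U9 stuck-at-0 reproduces the observed Y1=0, Y2=0.

U9 stuck-at-0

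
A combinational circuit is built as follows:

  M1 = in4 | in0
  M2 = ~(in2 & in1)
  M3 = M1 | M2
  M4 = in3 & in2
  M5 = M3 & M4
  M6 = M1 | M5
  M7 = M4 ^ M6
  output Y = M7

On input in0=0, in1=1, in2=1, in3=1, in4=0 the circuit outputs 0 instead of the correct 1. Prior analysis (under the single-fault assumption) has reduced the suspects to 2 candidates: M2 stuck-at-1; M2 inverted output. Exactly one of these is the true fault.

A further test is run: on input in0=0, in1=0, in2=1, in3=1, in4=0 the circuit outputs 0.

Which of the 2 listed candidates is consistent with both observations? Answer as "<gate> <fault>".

M2 stuck-at-1

Evaluate each candidate on input in0=0, in1=0, in2=1, in3=1, in4=0:
  M2 stuck-at-1: M1=0, M2=1 [stuck-at-1], M3=1, M4=1, M5=1, M6=1, M7=0 → 0 — matches
  M2 inverted output: M1=0, M2=0 [inverted output], M3=0, M4=1, M5=0, M6=0, M7=1 → 1 — eliminated
Only M2 stuck-at-1 reproduces the observed 0.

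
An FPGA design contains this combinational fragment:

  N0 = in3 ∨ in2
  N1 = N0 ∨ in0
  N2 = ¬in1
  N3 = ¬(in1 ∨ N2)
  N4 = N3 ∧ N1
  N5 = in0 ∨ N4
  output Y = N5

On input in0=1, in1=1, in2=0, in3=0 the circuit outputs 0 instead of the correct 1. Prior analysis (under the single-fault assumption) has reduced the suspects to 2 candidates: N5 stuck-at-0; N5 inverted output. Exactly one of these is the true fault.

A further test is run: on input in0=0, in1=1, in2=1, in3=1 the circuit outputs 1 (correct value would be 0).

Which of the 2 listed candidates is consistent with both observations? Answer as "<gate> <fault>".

Evaluate each candidate on input in0=0, in1=1, in2=1, in3=1:
  N5 stuck-at-0: N0=1, N1=1, N2=0, N3=0, N4=0, N5=0 [stuck-at-0] → 0 — eliminated
  N5 inverted output: N0=1, N1=1, N2=0, N3=0, N4=0, N5=1 [inverted output] → 1 — matches
Only N5 inverted output reproduces the observed 1.

N5 inverted output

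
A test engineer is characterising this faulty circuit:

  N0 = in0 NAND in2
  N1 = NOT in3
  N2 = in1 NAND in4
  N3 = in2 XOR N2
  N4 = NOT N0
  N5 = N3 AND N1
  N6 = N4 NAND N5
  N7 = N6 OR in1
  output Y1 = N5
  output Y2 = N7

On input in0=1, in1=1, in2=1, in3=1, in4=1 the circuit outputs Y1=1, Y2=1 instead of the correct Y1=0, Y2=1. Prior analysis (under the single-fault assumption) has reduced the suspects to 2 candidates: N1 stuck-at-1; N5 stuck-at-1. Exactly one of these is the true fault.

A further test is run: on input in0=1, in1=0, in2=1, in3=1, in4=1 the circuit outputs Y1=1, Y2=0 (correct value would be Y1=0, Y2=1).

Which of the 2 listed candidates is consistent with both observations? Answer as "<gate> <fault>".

Evaluate each candidate on input in0=1, in1=0, in2=1, in3=1, in4=1:
  N1 stuck-at-1: N0=0, N1=1 [stuck-at-1], N2=1, N3=0, N4=1, N5=0, N6=1, N7=1 → Y1=0, Y2=1 — eliminated
  N5 stuck-at-1: N0=0, N1=0, N2=1, N3=0, N4=1, N5=1 [stuck-at-1], N6=0, N7=0 → Y1=1, Y2=0 — matches
Only N5 stuck-at-1 reproduces the observed Y1=1, Y2=0.

N5 stuck-at-1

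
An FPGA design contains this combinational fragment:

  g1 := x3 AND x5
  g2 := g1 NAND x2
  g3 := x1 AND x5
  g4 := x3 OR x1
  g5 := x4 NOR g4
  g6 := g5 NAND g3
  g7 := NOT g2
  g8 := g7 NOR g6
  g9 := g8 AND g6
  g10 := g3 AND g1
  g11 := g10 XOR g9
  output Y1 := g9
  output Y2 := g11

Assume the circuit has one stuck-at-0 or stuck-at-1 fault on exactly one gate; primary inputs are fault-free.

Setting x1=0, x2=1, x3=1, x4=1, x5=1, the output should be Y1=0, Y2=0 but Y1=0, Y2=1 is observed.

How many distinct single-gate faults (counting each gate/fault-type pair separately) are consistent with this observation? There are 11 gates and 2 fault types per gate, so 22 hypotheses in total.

3

Fault-free: g1=1, g2=0, g3=0, g4=1, g5=0, g6=1, g7=1, g8=0, g9=0, g10=0, g11=0 → Y1=0, Y2=0. Observed Y1=0, Y2=1.
  g1: none of the 2 fault types match ✗
  g2: none of the 2 fault types match ✗
  g3: stuck-at-1 ✓; others ✗
  g4: none of the 2 fault types match ✗
  g5: none of the 2 fault types match ✗
  g6: none of the 2 fault types match ✗
  g7: none of the 2 fault types match ✗
  g8: none of the 2 fault types match ✗
  g9: none of the 2 fault types match ✗
  g10: stuck-at-1 ✓; others ✗
  g11: stuck-at-1 ✓; others ✗
Consistent faults: {g3 stuck-at-1, g10 stuck-at-1, g11 stuck-at-1} — 3 in all.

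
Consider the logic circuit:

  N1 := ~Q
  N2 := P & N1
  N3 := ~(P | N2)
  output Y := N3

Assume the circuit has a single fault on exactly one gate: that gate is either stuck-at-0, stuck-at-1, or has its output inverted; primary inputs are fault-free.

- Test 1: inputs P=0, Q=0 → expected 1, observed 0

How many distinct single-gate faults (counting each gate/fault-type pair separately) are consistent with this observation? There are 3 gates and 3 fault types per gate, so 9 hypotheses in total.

Fault-free: N1=1, N2=0, N3=1 → 1. Observed 0.
  N1 stuck-at-0: output 1 ✗
  N1 stuck-at-1: output 1 ✗
  N1 inverted output: output 1 ✗
  N2 stuck-at-0: output 1 ✗
  N2 stuck-at-1: output 0 ✓
  N2 inverted output: output 0 ✓
  N3 stuck-at-0: output 0 ✓
  N3 stuck-at-1: output 1 ✗
  N3 inverted output: output 0 ✓
Consistent faults: {N2 stuck-at-1, N2 inverted output, N3 stuck-at-0, N3 inverted output} — 4 in all.

4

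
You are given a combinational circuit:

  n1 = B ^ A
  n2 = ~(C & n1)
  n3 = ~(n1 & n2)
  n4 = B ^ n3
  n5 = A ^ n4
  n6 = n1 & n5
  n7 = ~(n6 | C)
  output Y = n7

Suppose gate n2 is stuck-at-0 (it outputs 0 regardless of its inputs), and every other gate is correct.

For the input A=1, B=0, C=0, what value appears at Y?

1

Propagate with n2 forced: n1=1, n2=0 [stuck-at-0], n3=1, n4=1, n5=0, n6=0, n7=1.
So Y = 1. (Without the fault it would be 0.)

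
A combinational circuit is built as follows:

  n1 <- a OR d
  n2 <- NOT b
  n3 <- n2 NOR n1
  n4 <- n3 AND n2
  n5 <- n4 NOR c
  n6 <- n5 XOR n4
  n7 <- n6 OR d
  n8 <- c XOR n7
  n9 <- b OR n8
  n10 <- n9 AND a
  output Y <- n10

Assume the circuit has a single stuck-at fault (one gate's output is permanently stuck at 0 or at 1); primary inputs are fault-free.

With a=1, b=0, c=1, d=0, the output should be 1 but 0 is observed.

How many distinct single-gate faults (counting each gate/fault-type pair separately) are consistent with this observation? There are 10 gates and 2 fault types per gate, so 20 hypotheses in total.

8

Fault-free: n1=1, n2=1, n3=0, n4=0, n5=0, n6=0, n7=0, n8=1, n9=1, n10=1 → 1. Observed 0.
  n1: none of the 2 fault types match ✗
  n2: none of the 2 fault types match ✗
  n3: stuck-at-1 ✓; others ✗
  n4: stuck-at-1 ✓; others ✗
  n5: stuck-at-1 ✓; others ✗
  n6: stuck-at-1 ✓; others ✗
  n7: stuck-at-1 ✓; others ✗
  n8: stuck-at-0 ✓; others ✗
  n9: stuck-at-0 ✓; others ✗
  n10: stuck-at-0 ✓; others ✗
Consistent faults: {n3 stuck-at-1, n4 stuck-at-1, n5 stuck-at-1, n6 stuck-at-1, n7 stuck-at-1, n8 stuck-at-0, n9 stuck-at-0, n10 stuck-at-0} — 8 in all.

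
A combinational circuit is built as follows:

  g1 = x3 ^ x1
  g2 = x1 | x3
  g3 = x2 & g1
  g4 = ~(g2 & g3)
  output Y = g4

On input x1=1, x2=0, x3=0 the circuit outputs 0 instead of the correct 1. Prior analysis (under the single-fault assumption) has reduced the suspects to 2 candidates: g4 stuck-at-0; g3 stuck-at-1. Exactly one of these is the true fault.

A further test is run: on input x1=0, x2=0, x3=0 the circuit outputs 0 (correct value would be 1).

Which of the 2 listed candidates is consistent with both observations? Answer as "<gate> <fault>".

g4 stuck-at-0

Evaluate each candidate on input x1=0, x2=0, x3=0:
  g4 stuck-at-0: g1=0, g2=0, g3=0, g4=0 [stuck-at-0] → 0 — matches
  g3 stuck-at-1: g1=0, g2=0, g3=1 [stuck-at-1], g4=1 → 1 — eliminated
Only g4 stuck-at-0 reproduces the observed 0.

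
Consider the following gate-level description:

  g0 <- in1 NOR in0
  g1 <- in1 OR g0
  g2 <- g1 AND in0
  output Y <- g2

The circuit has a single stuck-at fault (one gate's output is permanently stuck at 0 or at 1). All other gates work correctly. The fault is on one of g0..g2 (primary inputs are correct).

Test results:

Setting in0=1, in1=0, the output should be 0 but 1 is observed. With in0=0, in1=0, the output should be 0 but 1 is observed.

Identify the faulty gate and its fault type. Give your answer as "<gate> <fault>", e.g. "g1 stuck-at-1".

g2 stuck-at-1

Fault-free values for test 1 (in0=1, in1=0): g0=0, g1=0, g2=0, giving Y=0. Observed 1.
Test 1: faults giving observed 1 are {g0 stuck-at-1, g1 stuck-at-1, g2 stuck-at-1}.
Test 2 (in0=0, in1=0): fault-free g0=1, g1=1, g2=0 → 0; observed 1. Eliminates g0 stuck-at-1, g1 stuck-at-1.
Only g2 stuck-at-1 is consistent with every test.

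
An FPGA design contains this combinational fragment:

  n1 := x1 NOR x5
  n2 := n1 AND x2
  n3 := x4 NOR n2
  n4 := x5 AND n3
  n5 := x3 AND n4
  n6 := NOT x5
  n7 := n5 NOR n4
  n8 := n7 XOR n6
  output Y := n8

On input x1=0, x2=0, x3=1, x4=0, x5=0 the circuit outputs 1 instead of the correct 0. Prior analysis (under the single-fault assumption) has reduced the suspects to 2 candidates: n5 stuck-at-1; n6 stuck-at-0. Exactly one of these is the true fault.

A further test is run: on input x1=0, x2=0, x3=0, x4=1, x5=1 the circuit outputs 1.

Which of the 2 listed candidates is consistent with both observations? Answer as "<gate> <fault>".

n6 stuck-at-0

Evaluate each candidate on input x1=0, x2=0, x3=0, x4=1, x5=1:
  n5 stuck-at-1: n1=0, n2=0, n3=0, n4=0, n5=1 [stuck-at-1], n6=0, n7=0, n8=0 → 0 — eliminated
  n6 stuck-at-0: n1=0, n2=0, n3=0, n4=0, n5=0, n6=0 [stuck-at-0], n7=1, n8=1 → 1 — matches
Only n6 stuck-at-0 reproduces the observed 1.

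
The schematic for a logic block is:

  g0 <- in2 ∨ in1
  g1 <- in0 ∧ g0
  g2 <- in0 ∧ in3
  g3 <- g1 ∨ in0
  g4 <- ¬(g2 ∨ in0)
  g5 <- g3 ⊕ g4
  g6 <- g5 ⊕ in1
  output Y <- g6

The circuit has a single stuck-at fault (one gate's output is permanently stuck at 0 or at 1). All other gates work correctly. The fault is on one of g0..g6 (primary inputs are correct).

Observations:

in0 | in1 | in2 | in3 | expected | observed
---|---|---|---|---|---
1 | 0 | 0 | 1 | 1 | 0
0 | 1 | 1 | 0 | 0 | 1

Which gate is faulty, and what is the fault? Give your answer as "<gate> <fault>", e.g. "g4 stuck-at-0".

g5 stuck-at-0

Fault-free values for test 1 (in0=1, in1=0, in2=0, in3=1): g0=0, g1=0, g2=1, g3=1, g4=0, g5=1, g6=1, giving Y=1. Observed 0.
Test 1: faults giving observed 0 are {g3 stuck-at-0, g4 stuck-at-1, g5 stuck-at-0, g6 stuck-at-0}.
Test 2 (in0=0, in1=1, in2=1, in3=0): fault-free g0=1, g1=0, g2=0, g3=0, g4=1, g5=1, g6=0 → 0; observed 1. Eliminates g3 stuck-at-0, g4 stuck-at-1, g6 stuck-at-0.
Only g5 stuck-at-0 is consistent with every test.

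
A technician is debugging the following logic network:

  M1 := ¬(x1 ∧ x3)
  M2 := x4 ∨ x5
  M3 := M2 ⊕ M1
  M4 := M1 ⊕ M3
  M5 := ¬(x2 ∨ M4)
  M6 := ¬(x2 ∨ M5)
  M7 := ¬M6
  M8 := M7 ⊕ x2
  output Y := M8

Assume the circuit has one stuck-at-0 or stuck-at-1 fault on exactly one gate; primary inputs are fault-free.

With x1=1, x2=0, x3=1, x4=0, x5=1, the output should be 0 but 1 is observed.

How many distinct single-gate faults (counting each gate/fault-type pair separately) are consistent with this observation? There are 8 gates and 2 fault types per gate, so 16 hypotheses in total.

Fault-free: M1=0, M2=1, M3=1, M4=1, M5=0, M6=1, M7=0, M8=0 → 0. Observed 1.
  M1: none of the 2 fault types match ✗
  M2: stuck-at-0 ✓; others ✗
  M3: stuck-at-0 ✓; others ✗
  M4: stuck-at-0 ✓; others ✗
  M5: stuck-at-1 ✓; others ✗
  M6: stuck-at-0 ✓; others ✗
  M7: stuck-at-1 ✓; others ✗
  M8: stuck-at-1 ✓; others ✗
Consistent faults: {M2 stuck-at-0, M3 stuck-at-0, M4 stuck-at-0, M5 stuck-at-1, M6 stuck-at-0, M7 stuck-at-1, M8 stuck-at-1} — 7 in all.

7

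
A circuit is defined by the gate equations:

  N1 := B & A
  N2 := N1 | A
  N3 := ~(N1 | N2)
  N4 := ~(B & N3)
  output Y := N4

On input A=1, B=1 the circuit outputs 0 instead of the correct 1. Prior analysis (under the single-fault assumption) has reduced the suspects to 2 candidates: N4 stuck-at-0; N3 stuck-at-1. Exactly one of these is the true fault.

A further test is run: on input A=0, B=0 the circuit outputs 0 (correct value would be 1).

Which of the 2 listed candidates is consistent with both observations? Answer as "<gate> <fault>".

Evaluate each candidate on input A=0, B=0:
  N4 stuck-at-0: N1=0, N2=0, N3=1, N4=0 [stuck-at-0] → 0 — matches
  N3 stuck-at-1: N1=0, N2=0, N3=1 [stuck-at-1], N4=1 → 1 — eliminated
Only N4 stuck-at-0 reproduces the observed 0.

N4 stuck-at-0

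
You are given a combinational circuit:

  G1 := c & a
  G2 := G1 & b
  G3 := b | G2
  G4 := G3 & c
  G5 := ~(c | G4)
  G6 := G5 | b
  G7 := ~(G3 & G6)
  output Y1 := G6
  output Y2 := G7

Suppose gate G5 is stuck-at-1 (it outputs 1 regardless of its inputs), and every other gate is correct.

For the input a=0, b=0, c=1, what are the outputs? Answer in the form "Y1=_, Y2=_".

Propagate with G5 forced: G1=0, G2=0, G3=0, G4=0, G5=1 [stuck-at-1], G6=1, G7=1.
So the outputs are Y1=1, Y2=1. (Without the fault they would be Y1=0, Y2=1.)

Y1=1, Y2=1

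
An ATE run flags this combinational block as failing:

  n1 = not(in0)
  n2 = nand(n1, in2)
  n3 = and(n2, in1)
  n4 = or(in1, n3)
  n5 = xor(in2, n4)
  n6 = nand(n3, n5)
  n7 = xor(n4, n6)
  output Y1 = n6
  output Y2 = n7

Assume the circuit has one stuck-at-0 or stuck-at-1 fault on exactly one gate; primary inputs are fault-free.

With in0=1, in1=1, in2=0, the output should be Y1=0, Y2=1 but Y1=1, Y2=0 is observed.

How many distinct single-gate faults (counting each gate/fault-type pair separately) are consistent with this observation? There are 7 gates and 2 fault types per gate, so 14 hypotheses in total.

4

Fault-free: n1=0, n2=1, n3=1, n4=1, n5=1, n6=0, n7=1 → Y1=0, Y2=1. Observed Y1=1, Y2=0.
  n1 stuck-at-0: output Y1=0, Y2=1 ✗
  n1 stuck-at-1: output Y1=0, Y2=1 ✗
  n2 stuck-at-0: output Y1=1, Y2=0 ✓
  n2 stuck-at-1: output Y1=0, Y2=1 ✗
  n3 stuck-at-0: output Y1=1, Y2=0 ✓
  n3 stuck-at-1: output Y1=0, Y2=1 ✗
  n4 stuck-at-0: output Y1=1, Y2=1 ✗
  n4 stuck-at-1: output Y1=0, Y2=1 ✗
  n5 stuck-at-0: output Y1=1, Y2=0 ✓
  n5 stuck-at-1: output Y1=0, Y2=1 ✗
  n6 stuck-at-0: output Y1=0, Y2=1 ✗
  n6 stuck-at-1: output Y1=1, Y2=0 ✓
  n7 stuck-at-0: output Y1=0, Y2=0 ✗
  n7 stuck-at-1: output Y1=0, Y2=1 ✗
Consistent faults: {n2 stuck-at-0, n3 stuck-at-0, n5 stuck-at-0, n6 stuck-at-1} — 4 in all.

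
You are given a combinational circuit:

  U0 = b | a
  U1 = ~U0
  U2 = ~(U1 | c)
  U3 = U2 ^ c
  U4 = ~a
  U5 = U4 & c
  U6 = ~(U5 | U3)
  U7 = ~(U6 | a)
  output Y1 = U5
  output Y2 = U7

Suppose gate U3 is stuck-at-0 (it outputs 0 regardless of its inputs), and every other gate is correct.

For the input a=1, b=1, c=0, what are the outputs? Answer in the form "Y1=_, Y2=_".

Y1=0, Y2=0

Propagate with U3 forced: U0=1, U1=0, U2=1, U3=0 [stuck-at-0], U4=0, U5=0, U6=1, U7=0.
So the outputs are Y1=0, Y2=0. (Same as the fault-free value — the fault is masked on this input.)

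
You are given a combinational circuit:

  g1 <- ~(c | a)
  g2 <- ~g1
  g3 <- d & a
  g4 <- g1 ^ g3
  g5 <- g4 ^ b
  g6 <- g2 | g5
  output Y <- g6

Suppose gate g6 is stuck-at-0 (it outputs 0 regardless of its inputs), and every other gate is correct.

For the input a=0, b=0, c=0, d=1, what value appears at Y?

Propagate with g6 forced: g1=1, g2=0, g3=0, g4=1, g5=1, g6=0 [stuck-at-0].
So Y = 0. (Without the fault it would be 1.)

0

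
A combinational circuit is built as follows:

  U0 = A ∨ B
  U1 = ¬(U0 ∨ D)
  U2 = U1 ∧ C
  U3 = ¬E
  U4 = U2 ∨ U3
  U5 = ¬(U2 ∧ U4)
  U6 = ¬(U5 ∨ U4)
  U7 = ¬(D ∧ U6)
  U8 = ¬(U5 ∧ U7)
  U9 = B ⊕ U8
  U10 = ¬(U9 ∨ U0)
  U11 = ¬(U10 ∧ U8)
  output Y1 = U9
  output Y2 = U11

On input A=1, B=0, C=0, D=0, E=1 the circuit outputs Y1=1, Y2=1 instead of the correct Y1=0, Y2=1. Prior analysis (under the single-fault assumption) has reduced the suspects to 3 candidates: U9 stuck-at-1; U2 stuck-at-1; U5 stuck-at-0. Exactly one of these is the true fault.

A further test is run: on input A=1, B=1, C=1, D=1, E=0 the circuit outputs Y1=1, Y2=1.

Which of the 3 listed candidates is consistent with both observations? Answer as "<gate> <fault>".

U9 stuck-at-1

Evaluate each candidate on input A=1, B=1, C=1, D=1, E=0:
  U9 stuck-at-1: U0=1, U1=0, U2=0, U3=1, U4=1, U5=1, U6=0, U7=1, U8=0, U9=1 [stuck-at-1], U10=0, U11=1 → Y1=1, Y2=1 — matches
  U2 stuck-at-1: U0=1, U1=0, U2=1 [stuck-at-1], U3=1, U4=1, U5=0, U6=0, U7=1, U8=1, U9=0, U10=0, U11=1 → Y1=0, Y2=1 — eliminated
  U5 stuck-at-0: U0=1, U1=0, U2=0, U3=1, U4=1, U5=0 [stuck-at-0], U6=0, U7=1, U8=1, U9=0, U10=0, U11=1 → Y1=0, Y2=1 — eliminated
Only U9 stuck-at-1 reproduces the observed Y1=1, Y2=1.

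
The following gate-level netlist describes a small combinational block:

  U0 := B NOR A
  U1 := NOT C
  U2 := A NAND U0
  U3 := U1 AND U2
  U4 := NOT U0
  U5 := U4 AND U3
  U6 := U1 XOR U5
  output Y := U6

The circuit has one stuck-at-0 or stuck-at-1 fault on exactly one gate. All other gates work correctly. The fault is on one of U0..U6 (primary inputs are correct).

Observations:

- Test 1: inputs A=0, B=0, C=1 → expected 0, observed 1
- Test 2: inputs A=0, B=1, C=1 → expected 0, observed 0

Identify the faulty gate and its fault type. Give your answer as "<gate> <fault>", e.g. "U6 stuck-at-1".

Fault-free values for test 1 (A=0, B=0, C=1): U0=1, U1=0, U2=1, U3=0, U4=0, U5=0, U6=0, giving Y=0. Observed 1.
Test 1: faults giving observed 1 are {U1 stuck-at-1, U5 stuck-at-1, U6 stuck-at-1}.
Test 2 (A=0, B=1, C=1): fault-free U0=0, U1=0, U2=1, U3=0, U4=1, U5=0, U6=0 → 0; observed 0. Eliminates U5 stuck-at-1, U6 stuck-at-1.
Only U1 stuck-at-1 is consistent with every test.

U1 stuck-at-1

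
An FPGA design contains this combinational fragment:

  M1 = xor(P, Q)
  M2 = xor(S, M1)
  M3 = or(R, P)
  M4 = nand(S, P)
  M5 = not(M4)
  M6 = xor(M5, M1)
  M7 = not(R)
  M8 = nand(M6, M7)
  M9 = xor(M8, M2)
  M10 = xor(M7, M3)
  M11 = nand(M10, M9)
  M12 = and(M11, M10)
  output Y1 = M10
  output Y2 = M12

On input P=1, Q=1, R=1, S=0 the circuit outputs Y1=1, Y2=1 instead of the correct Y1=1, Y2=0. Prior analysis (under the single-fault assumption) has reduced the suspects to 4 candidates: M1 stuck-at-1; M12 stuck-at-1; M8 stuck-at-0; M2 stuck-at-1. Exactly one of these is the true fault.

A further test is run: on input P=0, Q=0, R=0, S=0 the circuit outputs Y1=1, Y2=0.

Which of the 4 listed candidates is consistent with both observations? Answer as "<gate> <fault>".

Evaluate each candidate on input P=0, Q=0, R=0, S=0:
  M1 stuck-at-1: M1=1 [stuck-at-1], M2=1, M3=0, M4=1, M5=0, M6=1, M7=1, M8=0, M9=1, M10=1, M11=0, M12=0 → Y1=1, Y2=0 — matches
  M12 stuck-at-1: M1=0, M2=0, M3=0, M4=1, M5=0, M6=0, M7=1, M8=1, M9=1, M10=1, M11=0, M12=1 [stuck-at-1] → Y1=1, Y2=1 — eliminated
  M8 stuck-at-0: M1=0, M2=0, M3=0, M4=1, M5=0, M6=0, M7=1, M8=0 [stuck-at-0], M9=0, M10=1, M11=1, M12=1 → Y1=1, Y2=1 — eliminated
  M2 stuck-at-1: M1=0, M2=1 [stuck-at-1], M3=0, M4=1, M5=0, M6=0, M7=1, M8=1, M9=0, M10=1, M11=1, M12=1 → Y1=1, Y2=1 — eliminated
Only M1 stuck-at-1 reproduces the observed Y1=1, Y2=0.

M1 stuck-at-1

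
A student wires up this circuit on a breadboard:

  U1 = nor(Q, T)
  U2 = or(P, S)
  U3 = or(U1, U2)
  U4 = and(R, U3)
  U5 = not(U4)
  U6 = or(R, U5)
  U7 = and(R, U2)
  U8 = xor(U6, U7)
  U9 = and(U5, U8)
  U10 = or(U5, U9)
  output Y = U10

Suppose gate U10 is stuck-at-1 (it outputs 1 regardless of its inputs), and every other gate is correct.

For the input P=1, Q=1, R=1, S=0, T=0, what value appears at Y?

1

Propagate with U10 forced: U1=0, U2=1, U3=1, U4=1, U5=0, U6=1, U7=1, U8=0, U9=0, U10=1 [stuck-at-1].
So Y = 1. (Without the fault it would be 0.)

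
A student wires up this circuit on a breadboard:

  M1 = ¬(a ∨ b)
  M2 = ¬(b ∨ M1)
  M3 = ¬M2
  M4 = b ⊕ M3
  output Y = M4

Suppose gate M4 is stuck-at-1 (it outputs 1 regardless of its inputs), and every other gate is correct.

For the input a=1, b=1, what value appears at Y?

Propagate with M4 forced: M1=0, M2=0, M3=1, M4=1 [stuck-at-1].
So Y = 1. (Without the fault it would be 0.)

1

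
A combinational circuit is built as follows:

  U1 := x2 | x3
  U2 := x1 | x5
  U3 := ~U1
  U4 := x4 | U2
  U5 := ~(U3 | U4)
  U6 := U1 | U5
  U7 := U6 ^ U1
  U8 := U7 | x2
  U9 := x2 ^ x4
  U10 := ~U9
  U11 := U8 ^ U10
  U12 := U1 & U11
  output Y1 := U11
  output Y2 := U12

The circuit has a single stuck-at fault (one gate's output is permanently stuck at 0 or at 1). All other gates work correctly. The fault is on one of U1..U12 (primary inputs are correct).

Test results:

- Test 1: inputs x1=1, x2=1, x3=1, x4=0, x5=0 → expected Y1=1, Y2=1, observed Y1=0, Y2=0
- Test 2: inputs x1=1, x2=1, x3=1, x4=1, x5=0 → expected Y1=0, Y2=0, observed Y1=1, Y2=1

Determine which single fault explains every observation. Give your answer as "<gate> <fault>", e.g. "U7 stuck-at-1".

U8 stuck-at-0

Fault-free values for test 1 (x1=1, x2=1, x3=1, x4=0, x5=0): U1=1, U2=1, U3=0, U4=1, U5=0, U6=1, U7=0, U8=1, U9=1, U10=0, U11=1, U12=1, giving Y1=1, Y2=1. Observed Y1=0, Y2=0.
Test 1: faults giving observed Y1=0, Y2=0 are {U8 stuck-at-0, U9 stuck-at-0, U10 stuck-at-1, U11 stuck-at-0}.
Test 2 (x1=1, x2=1, x3=1, x4=1, x5=0): fault-free U1=1, U2=1, U3=0, U4=1, U5=0, U6=1, U7=0, U8=1, U9=0, U10=1, U11=0, U12=0 → Y1=0, Y2=0; observed Y1=1, Y2=1. Eliminates U9 stuck-at-0, U10 stuck-at-1, U11 stuck-at-0.
Only U8 stuck-at-0 is consistent with every test.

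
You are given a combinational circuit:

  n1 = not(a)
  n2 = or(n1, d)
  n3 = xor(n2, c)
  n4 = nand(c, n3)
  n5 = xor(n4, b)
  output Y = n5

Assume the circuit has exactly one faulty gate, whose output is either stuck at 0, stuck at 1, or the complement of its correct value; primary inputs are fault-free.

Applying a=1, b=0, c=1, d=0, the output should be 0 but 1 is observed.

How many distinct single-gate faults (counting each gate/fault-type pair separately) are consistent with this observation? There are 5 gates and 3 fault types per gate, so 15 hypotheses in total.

Fault-free: n1=0, n2=0, n3=1, n4=0, n5=0 → 0. Observed 1.
  n1: stuck-at-1, inverted output ✓; others ✗
  n2: stuck-at-1, inverted output ✓; others ✗
  n3: stuck-at-0, inverted output ✓; others ✗
  n4: stuck-at-1, inverted output ✓; others ✗
  n5: stuck-at-1, inverted output ✓; others ✗
Consistent faults: {n1 stuck-at-1, n1 inverted output, n2 stuck-at-1, n2 inverted output, n3 stuck-at-0, n3 inverted output, n4 stuck-at-1, n4 inverted output, n5 stuck-at-1, n5 inverted output} — 10 in all.

10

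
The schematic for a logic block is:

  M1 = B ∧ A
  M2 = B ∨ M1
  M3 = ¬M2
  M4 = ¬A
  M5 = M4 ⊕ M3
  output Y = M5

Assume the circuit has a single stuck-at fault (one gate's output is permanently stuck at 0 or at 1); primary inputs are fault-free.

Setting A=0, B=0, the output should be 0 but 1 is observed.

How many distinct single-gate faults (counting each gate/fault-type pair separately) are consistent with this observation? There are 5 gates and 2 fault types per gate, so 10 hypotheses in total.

Fault-free: M1=0, M2=0, M3=1, M4=1, M5=0 → 0. Observed 1.
  M1 stuck-at-0: output 0 ✗
  M1 stuck-at-1: output 1 ✓
  M2 stuck-at-0: output 0 ✗
  M2 stuck-at-1: output 1 ✓
  M3 stuck-at-0: output 1 ✓
  M3 stuck-at-1: output 0 ✗
  M4 stuck-at-0: output 1 ✓
  M4 stuck-at-1: output 0 ✗
  M5 stuck-at-0: output 0 ✗
  M5 stuck-at-1: output 1 ✓
Consistent faults: {M1 stuck-at-1, M2 stuck-at-1, M3 stuck-at-0, M4 stuck-at-0, M5 stuck-at-1} — 5 in all.

5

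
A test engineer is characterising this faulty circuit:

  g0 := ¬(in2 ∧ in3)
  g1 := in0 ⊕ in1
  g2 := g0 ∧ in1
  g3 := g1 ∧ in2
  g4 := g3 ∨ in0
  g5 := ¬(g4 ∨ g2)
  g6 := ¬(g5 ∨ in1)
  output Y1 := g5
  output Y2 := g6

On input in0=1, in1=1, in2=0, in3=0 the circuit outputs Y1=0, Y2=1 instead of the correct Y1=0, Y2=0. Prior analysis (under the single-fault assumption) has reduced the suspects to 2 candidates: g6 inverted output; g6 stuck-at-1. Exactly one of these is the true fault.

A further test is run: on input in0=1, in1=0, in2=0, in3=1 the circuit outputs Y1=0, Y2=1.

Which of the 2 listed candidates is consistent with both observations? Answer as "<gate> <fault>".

g6 stuck-at-1

Evaluate each candidate on input in0=1, in1=0, in2=0, in3=1:
  g6 inverted output: g0=1, g1=1, g2=0, g3=0, g4=1, g5=0, g6=0 [inverted output] → Y1=0, Y2=0 — eliminated
  g6 stuck-at-1: g0=1, g1=1, g2=0, g3=0, g4=1, g5=0, g6=1 [stuck-at-1] → Y1=0, Y2=1 — matches
Only g6 stuck-at-1 reproduces the observed Y1=0, Y2=1.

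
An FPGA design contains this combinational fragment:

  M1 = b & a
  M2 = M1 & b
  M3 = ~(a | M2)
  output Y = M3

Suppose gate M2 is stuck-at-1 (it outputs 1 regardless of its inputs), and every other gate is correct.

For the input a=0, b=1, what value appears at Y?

Propagate with M2 forced: M1=0, M2=1 [stuck-at-1], M3=0.
So Y = 0. (Without the fault it would be 1.)

0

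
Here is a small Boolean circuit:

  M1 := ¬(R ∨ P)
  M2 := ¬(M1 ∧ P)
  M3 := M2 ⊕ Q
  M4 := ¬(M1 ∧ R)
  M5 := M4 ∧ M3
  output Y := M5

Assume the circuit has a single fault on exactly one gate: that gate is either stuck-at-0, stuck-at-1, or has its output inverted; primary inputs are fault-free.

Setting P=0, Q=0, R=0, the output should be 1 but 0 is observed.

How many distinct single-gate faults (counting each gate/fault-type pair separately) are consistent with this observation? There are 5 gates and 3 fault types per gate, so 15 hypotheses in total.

Fault-free: M1=1, M2=1, M3=1, M4=1, M5=1 → 1. Observed 0.
  M1: none of the 3 fault types match ✗
  M2: stuck-at-0, inverted output ✓; others ✗
  M3: stuck-at-0, inverted output ✓; others ✗
  M4: stuck-at-0, inverted output ✓; others ✗
  M5: stuck-at-0, inverted output ✓; others ✗
Consistent faults: {M2 stuck-at-0, M2 inverted output, M3 stuck-at-0, M3 inverted output, M4 stuck-at-0, M4 inverted output, M5 stuck-at-0, M5 inverted output} — 8 in all.

8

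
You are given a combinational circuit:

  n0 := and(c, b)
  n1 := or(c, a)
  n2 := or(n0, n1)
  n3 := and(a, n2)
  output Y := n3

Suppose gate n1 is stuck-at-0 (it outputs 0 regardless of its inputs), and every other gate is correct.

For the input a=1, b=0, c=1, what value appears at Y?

Propagate with n1 forced: n0=0, n1=0 [stuck-at-0], n2=0, n3=0.
So Y = 0. (Without the fault it would be 1.)

0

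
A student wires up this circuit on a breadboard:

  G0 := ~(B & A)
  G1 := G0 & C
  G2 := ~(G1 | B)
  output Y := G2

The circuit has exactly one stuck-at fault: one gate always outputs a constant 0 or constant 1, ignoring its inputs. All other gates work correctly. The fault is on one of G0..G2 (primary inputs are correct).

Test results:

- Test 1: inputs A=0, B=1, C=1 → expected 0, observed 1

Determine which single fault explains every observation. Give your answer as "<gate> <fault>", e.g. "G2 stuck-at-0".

Fault-free values for test 1 (A=0, B=1, C=1): G0=1, G1=1, G2=0, giving Y=0. Observed 1.
Test 1: faults giving observed 1 are {G2 stuck-at-1}.
Only G2 stuck-at-1 is consistent with every test.

G2 stuck-at-1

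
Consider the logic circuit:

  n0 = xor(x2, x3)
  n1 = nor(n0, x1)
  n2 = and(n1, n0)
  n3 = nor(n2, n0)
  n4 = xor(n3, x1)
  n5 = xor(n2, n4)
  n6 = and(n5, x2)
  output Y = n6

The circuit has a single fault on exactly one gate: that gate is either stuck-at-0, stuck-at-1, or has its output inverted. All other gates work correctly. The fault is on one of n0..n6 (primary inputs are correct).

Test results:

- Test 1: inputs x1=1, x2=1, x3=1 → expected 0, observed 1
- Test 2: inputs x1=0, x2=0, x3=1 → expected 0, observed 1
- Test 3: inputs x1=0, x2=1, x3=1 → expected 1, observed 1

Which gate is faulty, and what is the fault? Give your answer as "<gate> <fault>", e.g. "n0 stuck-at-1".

Fault-free values for test 1 (x1=1, x2=1, x3=1): n0=0, n1=0, n2=0, n3=1, n4=0, n5=0, n6=0, giving Y=0. Observed 1.
Test 1: faults giving observed 1 are {n0 stuck-at-1, n0 inverted output, n3 stuck-at-0, n3 inverted output, n4 stuck-at-1, n4 inverted output, n5 stuck-at-1, n5 inverted output, n6 stuck-at-1, n6 inverted output}.
Test 2 (x1=0, x2=0, x3=1): fault-free n0=1, n1=0, n2=0, n3=0, n4=0, n5=0, n6=0 → 0; observed 1. Eliminates n0 stuck-at-1, n0 inverted output, n3 stuck-at-0, n3 inverted output, n4 stuck-at-1, n4 inverted output, n5 stuck-at-1, n5 inverted output.
Test 3 (x1=0, x2=1, x3=1): fault-free n0=0, n1=1, n2=0, n3=1, n4=1, n5=1, n6=1 → 1; observed 1. Eliminates n6 inverted output.
Only n6 stuck-at-1 is consistent with every test.

n6 stuck-at-1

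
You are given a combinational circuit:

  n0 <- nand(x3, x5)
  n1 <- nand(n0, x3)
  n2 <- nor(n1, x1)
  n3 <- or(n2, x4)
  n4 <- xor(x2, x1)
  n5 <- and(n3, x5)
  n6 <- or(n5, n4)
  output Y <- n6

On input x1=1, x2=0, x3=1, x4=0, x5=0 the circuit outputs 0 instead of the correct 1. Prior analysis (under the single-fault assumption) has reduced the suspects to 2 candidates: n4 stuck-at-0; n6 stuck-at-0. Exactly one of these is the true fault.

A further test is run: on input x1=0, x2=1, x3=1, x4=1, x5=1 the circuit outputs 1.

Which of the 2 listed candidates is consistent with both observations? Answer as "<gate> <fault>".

n4 stuck-at-0

Evaluate each candidate on input x1=0, x2=1, x3=1, x4=1, x5=1:
  n4 stuck-at-0: n0=0, n1=1, n2=0, n3=1, n4=0 [stuck-at-0], n5=1, n6=1 → 1 — matches
  n6 stuck-at-0: n0=0, n1=1, n2=0, n3=1, n4=1, n5=1, n6=0 [stuck-at-0] → 0 — eliminated
Only n4 stuck-at-0 reproduces the observed 1.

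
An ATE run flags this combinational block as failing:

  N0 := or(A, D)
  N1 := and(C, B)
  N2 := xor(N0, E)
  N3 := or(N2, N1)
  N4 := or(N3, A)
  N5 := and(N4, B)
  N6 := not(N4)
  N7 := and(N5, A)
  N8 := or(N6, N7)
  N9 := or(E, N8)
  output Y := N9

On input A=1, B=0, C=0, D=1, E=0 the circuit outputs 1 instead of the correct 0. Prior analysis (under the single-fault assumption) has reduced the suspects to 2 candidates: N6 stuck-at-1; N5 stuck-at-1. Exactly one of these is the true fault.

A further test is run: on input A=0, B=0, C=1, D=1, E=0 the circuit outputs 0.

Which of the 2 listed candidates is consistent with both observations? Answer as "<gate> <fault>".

N5 stuck-at-1

Evaluate each candidate on input A=0, B=0, C=1, D=1, E=0:
  N6 stuck-at-1: N0=1, N1=0, N2=1, N3=1, N4=1, N5=0, N6=1 [stuck-at-1], N7=0, N8=1, N9=1 → 1 — eliminated
  N5 stuck-at-1: N0=1, N1=0, N2=1, N3=1, N4=1, N5=1 [stuck-at-1], N6=0, N7=0, N8=0, N9=0 → 0 — matches
Only N5 stuck-at-1 reproduces the observed 0.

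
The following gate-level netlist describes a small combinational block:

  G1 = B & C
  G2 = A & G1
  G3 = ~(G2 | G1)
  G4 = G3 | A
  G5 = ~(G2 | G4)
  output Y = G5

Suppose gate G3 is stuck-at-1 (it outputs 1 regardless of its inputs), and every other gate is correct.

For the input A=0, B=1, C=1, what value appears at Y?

0

Propagate with G3 forced: G1=1, G2=0, G3=1 [stuck-at-1], G4=1, G5=0.
So Y = 0. (Without the fault it would be 1.)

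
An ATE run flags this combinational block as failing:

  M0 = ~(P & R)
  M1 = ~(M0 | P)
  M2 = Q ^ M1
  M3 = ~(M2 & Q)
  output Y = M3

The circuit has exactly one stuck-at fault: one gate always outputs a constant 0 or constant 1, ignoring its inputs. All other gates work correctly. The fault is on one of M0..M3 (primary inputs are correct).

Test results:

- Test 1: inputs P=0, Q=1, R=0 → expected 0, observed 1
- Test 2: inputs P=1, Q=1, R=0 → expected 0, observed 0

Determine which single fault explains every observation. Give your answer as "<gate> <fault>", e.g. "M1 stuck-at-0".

Fault-free values for test 1 (P=0, Q=1, R=0): M0=1, M1=0, M2=1, M3=0, giving Y=0. Observed 1.
Test 1: faults giving observed 1 are {M0 stuck-at-0, M1 stuck-at-1, M2 stuck-at-0, M3 stuck-at-1}.
Test 2 (P=1, Q=1, R=0): fault-free M0=1, M1=0, M2=1, M3=0 → 0; observed 0. Eliminates M1 stuck-at-1, M2 stuck-at-0, M3 stuck-at-1.
Only M0 stuck-at-0 is consistent with every test.

M0 stuck-at-0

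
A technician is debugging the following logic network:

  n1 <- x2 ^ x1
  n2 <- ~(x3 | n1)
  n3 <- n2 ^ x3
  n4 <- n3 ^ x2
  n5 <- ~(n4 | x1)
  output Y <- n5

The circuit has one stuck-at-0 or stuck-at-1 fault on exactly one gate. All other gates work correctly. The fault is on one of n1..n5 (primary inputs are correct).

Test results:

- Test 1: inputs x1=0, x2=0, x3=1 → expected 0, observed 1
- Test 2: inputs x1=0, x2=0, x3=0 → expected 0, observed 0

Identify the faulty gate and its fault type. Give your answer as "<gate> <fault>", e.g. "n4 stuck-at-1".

Fault-free values for test 1 (x1=0, x2=0, x3=1): n1=0, n2=0, n3=1, n4=1, n5=0, giving Y=0. Observed 1.
Test 1: faults giving observed 1 are {n2 stuck-at-1, n3 stuck-at-0, n4 stuck-at-0, n5 stuck-at-1}.
Test 2 (x1=0, x2=0, x3=0): fault-free n1=0, n2=1, n3=1, n4=1, n5=0 → 0; observed 0. Eliminates n3 stuck-at-0, n4 stuck-at-0, n5 stuck-at-1.
Only n2 stuck-at-1 is consistent with every test.

n2 stuck-at-1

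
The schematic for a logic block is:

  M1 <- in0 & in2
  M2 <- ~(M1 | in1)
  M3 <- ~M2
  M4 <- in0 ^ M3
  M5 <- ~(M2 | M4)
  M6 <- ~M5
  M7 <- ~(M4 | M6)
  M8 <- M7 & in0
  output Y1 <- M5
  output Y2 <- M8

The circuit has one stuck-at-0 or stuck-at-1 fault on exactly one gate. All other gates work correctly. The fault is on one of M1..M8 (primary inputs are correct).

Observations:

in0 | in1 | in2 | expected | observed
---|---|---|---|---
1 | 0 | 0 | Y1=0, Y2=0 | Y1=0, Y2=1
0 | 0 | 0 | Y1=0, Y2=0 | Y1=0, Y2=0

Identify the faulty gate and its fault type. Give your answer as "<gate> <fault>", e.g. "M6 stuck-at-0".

M7 stuck-at-1

Fault-free values for test 1 (in0=1, in1=0, in2=0): M1=0, M2=1, M3=0, M4=1, M5=0, M6=1, M7=0, M8=0, giving Y1=0, Y2=0. Observed Y1=0, Y2=1.
Test 1: faults giving observed Y1=0, Y2=1 are {M7 stuck-at-1, M8 stuck-at-1}.
Test 2 (in0=0, in1=0, in2=0): fault-free M1=0, M2=1, M3=0, M4=0, M5=0, M6=1, M7=0, M8=0 → Y1=0, Y2=0; observed Y1=0, Y2=0. Eliminates M8 stuck-at-1.
Only M7 stuck-at-1 is consistent with every test.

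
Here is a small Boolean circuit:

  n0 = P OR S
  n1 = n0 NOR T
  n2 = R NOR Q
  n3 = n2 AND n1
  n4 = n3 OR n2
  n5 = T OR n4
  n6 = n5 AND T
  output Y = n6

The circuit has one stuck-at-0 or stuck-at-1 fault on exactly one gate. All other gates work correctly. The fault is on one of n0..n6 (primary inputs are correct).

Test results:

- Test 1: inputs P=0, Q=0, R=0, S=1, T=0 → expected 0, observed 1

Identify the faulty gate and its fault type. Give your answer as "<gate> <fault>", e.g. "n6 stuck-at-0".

Fault-free values for test 1 (P=0, Q=0, R=0, S=1, T=0): n0=1, n1=0, n2=1, n3=0, n4=1, n5=1, n6=0, giving Y=0. Observed 1.
Test 1: faults giving observed 1 are {n6 stuck-at-1}.
Only n6 stuck-at-1 is consistent with every test.

n6 stuck-at-1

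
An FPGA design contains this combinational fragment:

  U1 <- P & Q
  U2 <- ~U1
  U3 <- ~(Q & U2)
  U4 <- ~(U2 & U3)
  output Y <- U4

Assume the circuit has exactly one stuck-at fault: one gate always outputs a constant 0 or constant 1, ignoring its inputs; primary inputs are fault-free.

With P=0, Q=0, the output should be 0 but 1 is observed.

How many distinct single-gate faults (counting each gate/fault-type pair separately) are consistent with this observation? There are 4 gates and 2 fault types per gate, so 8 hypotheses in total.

Fault-free: U1=0, U2=1, U3=1, U4=0 → 0. Observed 1.
  U1 stuck-at-0: output 0 ✗
  U1 stuck-at-1: output 1 ✓
  U2 stuck-at-0: output 1 ✓
  U2 stuck-at-1: output 0 ✗
  U3 stuck-at-0: output 1 ✓
  U3 stuck-at-1: output 0 ✗
  U4 stuck-at-0: output 0 ✗
  U4 stuck-at-1: output 1 ✓
Consistent faults: {U1 stuck-at-1, U2 stuck-at-0, U3 stuck-at-0, U4 stuck-at-1} — 4 in all.

4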